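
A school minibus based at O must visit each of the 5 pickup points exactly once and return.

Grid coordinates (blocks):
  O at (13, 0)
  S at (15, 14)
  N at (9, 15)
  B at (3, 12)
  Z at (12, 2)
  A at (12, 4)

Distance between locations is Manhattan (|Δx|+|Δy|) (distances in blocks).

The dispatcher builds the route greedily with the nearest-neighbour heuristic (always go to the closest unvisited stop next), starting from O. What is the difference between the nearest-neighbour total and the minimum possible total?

From O: Z=3, A=5, S=16, N=19, B=22 → choose Z (3).
From Z: A=2, S=15, N=16, B=19 → choose A (2).
From A: S=13, N=14, B=17 → choose S (13).
From S: N=7, B=14 → choose N (7).
From N: B=9 → choose B (9).
NN route O → Z → A → S → N → B → O costs 56.
Optimal: O → S → N → B → A → Z → O costs 54 (by enumerating all 60 distinct tours).
Excess = 56 − 54 = 2.

Excess over optimum: 2 blocks.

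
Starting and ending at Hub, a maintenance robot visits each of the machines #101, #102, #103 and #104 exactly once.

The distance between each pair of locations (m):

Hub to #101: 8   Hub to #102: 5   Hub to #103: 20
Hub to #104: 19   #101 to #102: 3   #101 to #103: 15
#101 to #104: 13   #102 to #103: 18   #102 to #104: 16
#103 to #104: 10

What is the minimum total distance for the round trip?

Minimum total distance: 51 m.

With 4 stops there are 4!/2 = 12 distinct round trips (a route and its reverse cost the same).
Hub→#101→#102→#103→#104→Hub: 8+3+18+10+19 = 58
Hub→#101→#102→#104→#103→Hub: 8+3+16+10+20 = 57
Hub→#101→#103→#102→#104→Hub: 8+15+18+16+19 = 76
Hub→#101→#103→#104→#102→Hub: 8+15+10+16+5 = 54
Hub→#101→#104→#102→#103→Hub: 8+13+16+18+20 = 75
Hub→#101→#104→#103→#102→Hub: 8+13+10+18+5 = 54
Hub→#102→#101→#103→#104→Hub: 5+3+15+10+19 = 52
Hub→#102→#101→#104→#103→Hub: 5+3+13+10+20 = 51
Hub→#102→#103→#101→#104→Hub: 5+18+15+13+19 = 70
Hub→#102→#104→#101→#103→Hub: 5+16+13+15+20 = 69
Hub→#103→#101→#102→#104→Hub: 20+15+3+16+19 = 73
Hub→#103→#102→#101→#104→Hub: 20+18+3+13+19 = 73
The minimum is 51.
One optimal route: Hub → #102 → #101 → #104 → #103 → Hub (or its reverse).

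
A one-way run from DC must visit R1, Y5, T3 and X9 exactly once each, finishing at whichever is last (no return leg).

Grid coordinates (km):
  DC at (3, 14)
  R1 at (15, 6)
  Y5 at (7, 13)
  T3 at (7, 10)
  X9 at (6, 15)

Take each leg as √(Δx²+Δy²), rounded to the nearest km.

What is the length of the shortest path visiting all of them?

Minimum one-way distance = 17 km.

There are 4! = 24 possible orderings.
DC→R1→Y5→T3→X9: 14+11+3+5 = 33
DC→R1→Y5→X9→T3: 14+11+2+5 = 32
DC→R1→T3→Y5→X9: 14+9+3+2 = 28
DC→R1→T3→X9→Y5: 14+9+5+2 = 30
DC→R1→X9→Y5→T3: 14+13+2+3 = 32
DC→R1→X9→T3→Y5: 14+13+5+3 = 35
DC→Y5→R1→T3→X9: 4+11+9+5 = 29
DC→Y5→R1→X9→T3: 4+11+13+5 = 33
DC→Y5→T3→R1→X9: 4+3+9+13 = 29
DC→Y5→T3→X9→R1: 4+3+5+13 = 25
DC→Y5→X9→R1→T3: 4+2+13+9 = 28
DC→Y5→X9→T3→R1: 4+2+5+9 = 20
DC→T3→R1→Y5→X9: 6+9+11+2 = 28
DC→T3→R1→X9→Y5: 6+9+13+2 = 30
… (10 more)
DC→X9→Y5→T3→R1: 3+2+3+9 = 17  ← best
The minimum is 17.
One shortest path: DC → X9 → Y5 → T3 → R1.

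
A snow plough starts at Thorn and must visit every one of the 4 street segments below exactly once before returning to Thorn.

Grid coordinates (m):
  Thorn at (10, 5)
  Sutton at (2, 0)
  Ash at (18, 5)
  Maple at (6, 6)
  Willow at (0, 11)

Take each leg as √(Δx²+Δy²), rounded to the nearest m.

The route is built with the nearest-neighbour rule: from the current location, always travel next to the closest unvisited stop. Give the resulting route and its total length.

From Thorn: distances to unvisited — Maple=4, Ash=8, Sutton=9, Willow=12. Nearest is Maple (4).
From Maple: distances to unvisited — Sutton=7, Willow=8, Ash=12. Nearest is Sutton (7).
From Sutton: distances to unvisited — Willow=11, Ash=17. Nearest is Willow (11).
From Willow: distances to unvisited — Ash=19. Nearest is Ash (19).
Return Ash→Thorn: 8.
Total = 4 + 7 + 11 + 19 + 8 = 49.

Total distance 49 m via the nearest-neighbour route Thorn → Maple → Sutton → Willow → Ash → Thorn.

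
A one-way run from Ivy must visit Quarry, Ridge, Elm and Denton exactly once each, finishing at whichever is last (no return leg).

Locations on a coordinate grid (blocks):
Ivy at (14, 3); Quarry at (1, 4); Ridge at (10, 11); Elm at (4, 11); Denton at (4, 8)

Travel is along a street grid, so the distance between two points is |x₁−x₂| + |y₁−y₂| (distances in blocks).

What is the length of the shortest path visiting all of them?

There are 4! = 24 possible orderings.
Ivy→Quarry→Ridge→Elm→Denton: 14+16+6+3 = 39
Ivy→Quarry→Ridge→Denton→Elm: 14+16+9+3 = 42
Ivy→Quarry→Elm→Ridge→Denton: 14+10+6+9 = 39
Ivy→Quarry→Elm→Denton→Ridge: 14+10+3+9 = 36
Ivy→Quarry→Denton→Ridge→Elm: 14+7+9+6 = 36
Ivy→Quarry→Denton→Elm→Ridge: 14+7+3+6 = 30
Ivy→Ridge→Quarry→Elm→Denton: 12+16+10+3 = 41
Ivy→Ridge→Quarry→Denton→Elm: 12+16+7+3 = 38
Ivy→Ridge→Elm→Quarry→Denton: 12+6+10+7 = 35
Ivy→Ridge→Elm→Denton→Quarry: 12+6+3+7 = 28
Ivy→Ridge→Denton→Quarry→Elm: 12+9+7+10 = 38
Ivy→Ridge→Denton→Elm→Quarry: 12+9+3+10 = 34
Ivy→Elm→Quarry→Ridge→Denton: 18+10+16+9 = 53
Ivy→Elm→Quarry→Denton→Ridge: 18+10+7+9 = 44
… (10 more)
The minimum is 28.
One shortest path: Ivy → Ridge → Elm → Denton → Quarry.

Shortest open route: 28 blocks.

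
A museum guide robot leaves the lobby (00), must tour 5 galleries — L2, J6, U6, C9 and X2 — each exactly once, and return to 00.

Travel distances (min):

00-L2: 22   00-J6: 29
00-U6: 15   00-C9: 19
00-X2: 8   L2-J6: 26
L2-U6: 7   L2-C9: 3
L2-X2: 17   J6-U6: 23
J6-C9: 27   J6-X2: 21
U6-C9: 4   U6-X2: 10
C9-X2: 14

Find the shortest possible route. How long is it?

There are 60 distinct closed tours to check (reversals are equivalent).
00-L2-J6-U6-C9-X2-00: 22+26+23+4+14+8 = 97
00-L2-J6-U6-X2-C9-00: 22+26+23+10+14+19 = 114
00-L2-J6-C9-U6-X2-00: 22+26+27+4+10+8 = 97
00-L2-J6-C9-X2-U6-00: 22+26+27+14+10+15 = 114
00-L2-J6-X2-U6-C9-00: 22+26+21+10+4+19 = 102
00-L2-J6-X2-C9-U6-00: 22+26+21+14+4+15 = 102
00-L2-U6-J6-C9-X2-00: 22+7+23+27+14+8 = 101
00-L2-U6-J6-X2-C9-00: 22+7+23+21+14+19 = 106
00-L2-U6-C9-J6-X2-00: 22+7+4+27+21+8 = 89
00-L2-U6-C9-X2-J6-00: 22+7+4+14+21+29 = 97
00-L2-U6-X2-J6-C9-00: 22+7+10+21+27+19 = 106
00-L2-U6-X2-C9-J6-00: 22+7+10+14+27+29 = 109
00-L2-C9-J6-U6-X2-00: 22+3+27+23+10+8 = 93
00-L2-C9-J6-X2-U6-00: 22+3+27+21+10+15 = 98
… (46 more)
00-U6-C9-L2-J6-X2-00: 15+4+3+26+21+8 = 77  ← best
The minimum is 77.
One optimal route: 00 → U6 → C9 → L2 → J6 → X2 → 00 (or its reverse).

Shortest round trip = 77 min.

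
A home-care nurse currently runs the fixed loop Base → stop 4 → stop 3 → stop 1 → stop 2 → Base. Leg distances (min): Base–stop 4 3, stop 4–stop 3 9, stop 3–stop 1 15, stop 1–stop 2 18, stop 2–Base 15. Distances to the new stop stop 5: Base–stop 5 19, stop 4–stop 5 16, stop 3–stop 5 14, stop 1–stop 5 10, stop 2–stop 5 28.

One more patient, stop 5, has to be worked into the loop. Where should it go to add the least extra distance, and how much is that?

Adding 9 min by placing stop 5 on the stop 3–stop 1 leg.

Insertion cost between consecutive stops i–j is d(i,stop 5) + d(stop 5,j) − d(i,j):
  between Base and stop 4: 19 + 16 − 3 = 32
  between stop 4 and stop 3: 16 + 14 − 9 = 21
  between stop 3 and stop 1: 14 + 10 − 15 = 9
  between stop 1 and stop 2: 10 + 28 − 18 = 20
  between stop 2 and Base: 28 + 19 − 15 = 32
Cheapest insertion is between stop 3 and stop 1, adding 9.
New total = 60 + 9 = 69.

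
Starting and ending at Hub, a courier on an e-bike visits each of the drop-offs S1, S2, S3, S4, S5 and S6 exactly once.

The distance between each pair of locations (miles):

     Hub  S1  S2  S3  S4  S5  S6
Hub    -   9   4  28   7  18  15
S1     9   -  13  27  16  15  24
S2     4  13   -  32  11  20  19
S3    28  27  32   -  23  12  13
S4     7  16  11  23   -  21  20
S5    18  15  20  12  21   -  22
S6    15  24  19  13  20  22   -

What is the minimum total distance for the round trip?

Minimum total distance: 84 miles.

There are 360 distinct closed tours to check (reversals are equivalent).
Hub→S1→S2→S3→S4→S5→S6→Hub: 9+13+32+23+21+22+15 = 135
Hub→S1→S2→S3→S4→S6→S5→Hub: 9+13+32+23+20+22+18 = 137
Hub→S1→S2→S3→S5→S4→S6→Hub: 9+13+32+12+21+20+15 = 122
Hub→S1→S2→S3→S5→S6→S4→Hub: 9+13+32+12+22+20+7 = 115
Hub→S1→S2→S3→S6→S4→S5→Hub: 9+13+32+13+20+21+18 = 126
Hub→S1→S2→S3→S6→S5→S4→Hub: 9+13+32+13+22+21+7 = 117
Hub→S1→S2→S4→S3→S5→S6→Hub: 9+13+11+23+12+22+15 = 105
Hub→S1→S2→S4→S3→S6→S5→Hub: 9+13+11+23+13+22+18 = 109
… (352 more)
Hub→S1→S5→S3→S6→S4→S2→Hub: 9+15+12+13+20+11+4 = 84  ← best
The minimum is 84.
One optimal route: Hub → S1 → S5 → S3 → S6 → S4 → S2 → Hub (or its reverse).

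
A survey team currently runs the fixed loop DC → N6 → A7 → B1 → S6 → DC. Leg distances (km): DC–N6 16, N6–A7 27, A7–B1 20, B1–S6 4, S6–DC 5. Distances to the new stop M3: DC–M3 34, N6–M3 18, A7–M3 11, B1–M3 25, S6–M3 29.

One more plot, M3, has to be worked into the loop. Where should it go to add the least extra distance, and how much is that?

+2 km — insert M3 between N6 and A7.

Insertion cost between consecutive stops i–j is d(i,M3) + d(M3,j) − d(i,j):
  between DC and N6: 34 + 18 − 16 = 36
  between N6 and A7: 18 + 11 − 27 = 2
  between A7 and B1: 11 + 25 − 20 = 16
  between B1 and S6: 25 + 29 − 4 = 50
  between S6 and DC: 29 + 34 − 5 = 58
Cheapest insertion is between N6 and A7, adding 2.
New total = 72 + 2 = 74.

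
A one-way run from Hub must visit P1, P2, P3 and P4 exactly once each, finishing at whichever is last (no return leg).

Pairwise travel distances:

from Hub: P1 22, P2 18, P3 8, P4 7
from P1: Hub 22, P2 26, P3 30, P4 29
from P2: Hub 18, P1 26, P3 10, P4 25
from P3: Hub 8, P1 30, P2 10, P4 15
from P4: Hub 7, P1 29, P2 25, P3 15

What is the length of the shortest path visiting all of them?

58 — the minimum one-way total.

There are 4! = 24 possible orderings.
Hub→P1→P2→P3→P4: 22+26+10+15 = 73
Hub→P1→P2→P4→P3: 22+26+25+15 = 88
Hub→P1→P3→P2→P4: 22+30+10+25 = 87
Hub→P1→P3→P4→P2: 22+30+15+25 = 92
Hub→P1→P4→P2→P3: 22+29+25+10 = 86
Hub→P1→P4→P3→P2: 22+29+15+10 = 76
Hub→P2→P1→P3→P4: 18+26+30+15 = 89
Hub→P2→P1→P4→P3: 18+26+29+15 = 88
Hub→P2→P3→P1→P4: 18+10+30+29 = 87
Hub→P2→P3→P4→P1: 18+10+15+29 = 72
Hub→P2→P4→P1→P3: 18+25+29+30 = 102
Hub→P2→P4→P3→P1: 18+25+15+30 = 88
Hub→P3→P1→P2→P4: 8+30+26+25 = 89
Hub→P3→P1→P4→P2: 8+30+29+25 = 92
… (10 more)
Hub→P4→P3→P2→P1: 7+15+10+26 = 58  ← best
The minimum is 58.
One shortest path: Hub → P4 → P3 → P2 → P1.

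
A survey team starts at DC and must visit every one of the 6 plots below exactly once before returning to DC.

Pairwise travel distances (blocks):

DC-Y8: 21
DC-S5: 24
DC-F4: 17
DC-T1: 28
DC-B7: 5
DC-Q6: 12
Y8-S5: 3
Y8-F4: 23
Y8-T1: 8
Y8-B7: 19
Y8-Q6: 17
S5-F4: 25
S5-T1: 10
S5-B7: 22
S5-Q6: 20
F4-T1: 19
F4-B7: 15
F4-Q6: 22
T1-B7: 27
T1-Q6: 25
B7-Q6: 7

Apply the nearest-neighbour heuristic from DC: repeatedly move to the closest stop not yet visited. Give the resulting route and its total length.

Total distance 78 blocks via the nearest-neighbour route DC → B7 → Q6 → Y8 → S5 → T1 → F4 → DC.

At DC the remaining stops are B7 5, Q6 12, F4 17, Y8 21, S5 24, T1 28; go to B7.
At B7 the remaining stops are Q6 7, F4 15, Y8 19, S5 22, T1 27; go to Q6.
At Q6 the remaining stops are Y8 17, S5 20, F4 22, T1 25; go to Y8.
At Y8 the remaining stops are S5 3, T1 8, F4 23; go to S5.
At S5 the remaining stops are T1 10, F4 25; go to T1.
At T1 the remaining stops are F4 19; go to F4.
Return F4→DC: 17.
Total = 5 + 7 + 17 + 3 + 10 + 19 + 17 = 78.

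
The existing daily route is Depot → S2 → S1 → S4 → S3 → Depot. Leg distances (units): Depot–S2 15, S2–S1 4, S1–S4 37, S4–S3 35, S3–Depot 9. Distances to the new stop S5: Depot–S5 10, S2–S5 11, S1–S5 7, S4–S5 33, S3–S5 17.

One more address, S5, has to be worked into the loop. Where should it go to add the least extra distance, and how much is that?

Insertion cost between consecutive stops i–j is d(i,S5) + d(S5,j) − d(i,j):
  between Depot and S2: 10 + 11 − 15 = 6
  between S2 and S1: 11 + 7 − 4 = 14
  between S1 and S4: 7 + 33 − 37 = 3
  between S4 and S3: 33 + 17 − 35 = 15
  between S3 and Depot: 17 + 10 − 9 = 18
Cheapest insertion is between S1 and S4, adding 3.
New total = 100 + 3 = 103.

+3 — insert S5 between S1 and S4.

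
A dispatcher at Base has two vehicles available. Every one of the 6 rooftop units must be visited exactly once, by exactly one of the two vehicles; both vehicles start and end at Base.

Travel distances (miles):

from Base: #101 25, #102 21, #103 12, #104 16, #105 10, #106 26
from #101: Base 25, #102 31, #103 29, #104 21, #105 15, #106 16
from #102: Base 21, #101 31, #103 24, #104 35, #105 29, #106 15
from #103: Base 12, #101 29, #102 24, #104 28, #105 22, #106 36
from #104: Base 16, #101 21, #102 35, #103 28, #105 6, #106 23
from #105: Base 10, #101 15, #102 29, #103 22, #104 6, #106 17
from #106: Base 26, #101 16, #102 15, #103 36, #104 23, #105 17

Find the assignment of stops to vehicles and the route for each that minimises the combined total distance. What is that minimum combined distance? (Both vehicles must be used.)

Try each way of splitting the stops between the two vehicles (each non-empty) and, for each split, find the best tour for each vehicle:
  {#101} + {#102, #103, #104, #105, #106}: 50 + 90 = 140
  {#102} + {#101, #103, #104, #105, #106}: 42 + 96 = 138
  {#101, #102} + {#103, #104, #105, #106}: 77 + 87 = 164
  {#103} + {#101, #102, #104, #105, #106}: 24 + 89 = 113
  {#101, #103} + {#102, #104, #105, #106}: 66 + 75 = 141
  {#102, #103} + {#101, #104, #105, #106}: 57 + 79 = 136
  … (31 splits in total)
Best: vehicle 1 Base → #103 → Base = 24; vehicle 2 Base → #102 → #106 → #101 → #104 → #105 → Base = 89; combined 113.

Minimum combined distance: 113 miles.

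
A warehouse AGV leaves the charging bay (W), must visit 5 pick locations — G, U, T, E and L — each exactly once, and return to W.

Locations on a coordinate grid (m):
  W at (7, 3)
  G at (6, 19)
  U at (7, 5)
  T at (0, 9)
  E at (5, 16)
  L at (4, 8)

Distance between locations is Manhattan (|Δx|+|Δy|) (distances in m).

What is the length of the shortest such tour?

Minimum total distance: 46 m.

With 5 stops there are 5!/2 = 60 distinct round trips (a route and its reverse cost the same).
W → G → U → T → E → L → W: 17+15+11+12+9+8 = 72
W → G → U → T → L → E → W: 17+15+11+5+9+15 = 72
W → G → U → E → T → L → W: 17+15+13+12+5+8 = 70
W → G → U → E → L → T → W: 17+15+13+9+5+13 = 72
W → G → U → L → T → E → W: 17+15+6+5+12+15 = 70
W → G → U → L → E → T → W: 17+15+6+9+12+13 = 72
W → G → T → U → E → L → W: 17+16+11+13+9+8 = 74
W → G → T → U → L → E → W: 17+16+11+6+9+15 = 74
W → G → T → E → U → L → W: 17+16+12+13+6+8 = 72
W → G → T → E → L → U → W: 17+16+12+9+6+2 = 62
W → G → T → L → U → E → W: 17+16+5+6+13+15 = 72
W → G → T → L → E → U → W: 17+16+5+9+13+2 = 62
W → G → E → U → T → L → W: 17+4+13+11+5+8 = 58
W → G → E → U → L → T → W: 17+4+13+6+5+13 = 58
… (46 more)
W → G → E → T → L → U → W: 17+4+12+5+6+2 = 46  ← best
The minimum is 46.
One optimal route: W → G → E → T → L → U → W (or its reverse).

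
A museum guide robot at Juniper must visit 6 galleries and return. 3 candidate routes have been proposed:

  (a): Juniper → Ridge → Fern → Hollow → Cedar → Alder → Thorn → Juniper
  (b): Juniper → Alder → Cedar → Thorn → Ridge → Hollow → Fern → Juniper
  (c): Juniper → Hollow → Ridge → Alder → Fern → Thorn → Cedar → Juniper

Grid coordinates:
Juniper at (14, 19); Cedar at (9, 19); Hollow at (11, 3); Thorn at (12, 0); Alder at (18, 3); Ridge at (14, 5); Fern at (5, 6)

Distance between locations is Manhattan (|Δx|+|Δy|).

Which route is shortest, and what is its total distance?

86 — (c) is the shortest.

(a): 14 + 10 + 9 + 18 + 25 + 9 + 21 = 106
(b): 20 + 25 + 22 + 7 + 5 + 9 + 22 = 110
(c): 19 + 5 + 6 + 16 + 13 + 22 + 5 = 86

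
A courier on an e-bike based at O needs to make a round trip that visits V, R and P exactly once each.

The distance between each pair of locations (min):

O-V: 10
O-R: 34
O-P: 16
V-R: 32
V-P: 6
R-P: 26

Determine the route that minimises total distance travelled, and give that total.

There are 3 distinct closed tours to check (reversals are equivalent).
O → V → R → P → O: 10+32+26+16 = 84
O → V → P → R → O: 10+6+26+34 = 76
O → R → V → P → O: 34+32+6+16 = 88
The minimum is 76.
One optimal route: O → V → P → R → O (or its reverse).

Shortest round trip = 76 min.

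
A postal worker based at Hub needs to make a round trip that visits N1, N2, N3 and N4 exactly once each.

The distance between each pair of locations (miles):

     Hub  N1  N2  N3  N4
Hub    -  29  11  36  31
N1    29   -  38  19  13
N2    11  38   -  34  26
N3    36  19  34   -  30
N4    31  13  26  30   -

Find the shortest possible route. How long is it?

Minimum total distance: 105 miles.

With 4 stops there are 4!/2 = 12 distinct round trips (a route and its reverse cost the same).
Hub-N1-N2-N3-N4-Hub: 29+38+34+30+31 = 162
Hub-N1-N2-N4-N3-Hub: 29+38+26+30+36 = 159
Hub-N1-N3-N2-N4-Hub: 29+19+34+26+31 = 139
Hub-N1-N3-N4-N2-Hub: 29+19+30+26+11 = 115
Hub-N1-N4-N2-N3-Hub: 29+13+26+34+36 = 138
Hub-N1-N4-N3-N2-Hub: 29+13+30+34+11 = 117
Hub-N2-N1-N3-N4-Hub: 11+38+19+30+31 = 129
Hub-N2-N1-N4-N3-Hub: 11+38+13+30+36 = 128
Hub-N2-N3-N1-N4-Hub: 11+34+19+13+31 = 108
Hub-N2-N4-N1-N3-Hub: 11+26+13+19+36 = 105
Hub-N3-N1-N2-N4-Hub: 36+19+38+26+31 = 150
Hub-N3-N2-N1-N4-Hub: 36+34+38+13+31 = 152
The minimum is 105.
One optimal route: Hub → N2 → N4 → N1 → N3 → Hub (or its reverse).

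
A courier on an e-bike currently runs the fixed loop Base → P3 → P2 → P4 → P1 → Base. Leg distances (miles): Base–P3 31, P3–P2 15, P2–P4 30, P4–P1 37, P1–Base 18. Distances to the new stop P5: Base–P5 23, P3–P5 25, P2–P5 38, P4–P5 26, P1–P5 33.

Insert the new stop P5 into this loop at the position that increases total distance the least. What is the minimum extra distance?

Insertion cost between consecutive stops i–j is d(i,P5) + d(P5,j) − d(i,j):
  between Base and P3: 23 + 25 − 31 = 17
  between P3 and P2: 25 + 38 − 15 = 48
  between P2 and P4: 38 + 26 − 30 = 34
  between P4 and P1: 26 + 33 − 37 = 22
  between P1 and Base: 33 + 23 − 18 = 38
Cheapest insertion is between Base and P3, adding 17.
New total = 131 + 17 = 148.

+17 miles — insert P5 between Base and P3.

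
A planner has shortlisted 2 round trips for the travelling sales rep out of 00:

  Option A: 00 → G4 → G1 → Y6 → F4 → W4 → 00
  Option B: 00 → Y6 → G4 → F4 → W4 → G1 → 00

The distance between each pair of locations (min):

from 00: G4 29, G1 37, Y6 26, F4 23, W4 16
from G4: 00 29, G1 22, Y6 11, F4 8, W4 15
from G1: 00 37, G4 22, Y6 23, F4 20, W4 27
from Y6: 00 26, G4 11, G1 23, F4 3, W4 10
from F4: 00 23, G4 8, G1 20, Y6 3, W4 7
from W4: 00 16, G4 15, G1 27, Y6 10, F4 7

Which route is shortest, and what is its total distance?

100 min — Option A is the shortest.

Option A: 29 + 22 + 23 + 3 + 7 + 16 = 100
Option B: 26 + 11 + 8 + 7 + 27 + 37 = 116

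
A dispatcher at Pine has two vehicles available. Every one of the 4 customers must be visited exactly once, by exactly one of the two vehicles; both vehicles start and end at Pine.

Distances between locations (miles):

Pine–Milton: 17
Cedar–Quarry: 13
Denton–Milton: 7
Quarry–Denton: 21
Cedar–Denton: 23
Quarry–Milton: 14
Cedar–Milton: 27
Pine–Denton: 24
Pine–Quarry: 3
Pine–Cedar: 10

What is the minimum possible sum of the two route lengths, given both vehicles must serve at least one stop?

Minimum combined distance: 63 miles.

Check every non-empty split of the stops between the two vehicles; for each half take its own optimal tour:
  {Cedar} + {Quarry, Denton, Milton}: 20 + 48 = 68
  {Quarry} + {Cedar, Denton, Milton}: 6 + 57 = 63
  {Cedar, Quarry} + {Denton, Milton}: 26 + 48 = 74
  {Denton} + {Cedar, Quarry, Milton}: 48 + 54 = 102
  {Cedar, Denton} + {Quarry, Milton}: 57 + 34 = 91
  {Quarry, Denton} + {Cedar, Milton}: 48 + 54 = 102
  … (7 splits in total)
Best: vehicle 1 Pine → Quarry → Pine = 6; vehicle 2 Pine → Cedar → Denton → Milton → Pine = 57; combined 63.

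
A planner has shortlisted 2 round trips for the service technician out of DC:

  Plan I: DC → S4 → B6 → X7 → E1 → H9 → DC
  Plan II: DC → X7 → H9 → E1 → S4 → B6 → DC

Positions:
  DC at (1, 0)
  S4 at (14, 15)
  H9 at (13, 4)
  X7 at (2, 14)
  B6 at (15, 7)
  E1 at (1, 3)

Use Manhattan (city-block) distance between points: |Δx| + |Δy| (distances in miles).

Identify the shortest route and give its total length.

Plan I: 28 + 9 + 20 + 12 + 13 + 16 = 98
Plan II: 15 + 21 + 13 + 25 + 9 + 21 = 104

98 miles — Plan I is the shortest.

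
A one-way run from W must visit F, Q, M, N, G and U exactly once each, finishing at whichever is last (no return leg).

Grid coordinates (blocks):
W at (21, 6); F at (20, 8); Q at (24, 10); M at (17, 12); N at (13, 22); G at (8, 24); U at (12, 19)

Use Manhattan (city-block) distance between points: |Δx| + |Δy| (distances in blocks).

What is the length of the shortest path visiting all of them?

There are 6! = 720 possible orderings.
W - F - Q - M - N - G - U: 3+6+9+14+7+9 = 48
W - F - Q - M - N - U - G: 3+6+9+14+4+9 = 45
W - F - Q - M - G - N - U: 3+6+9+21+7+4 = 50
W - F - Q - M - G - U - N: 3+6+9+21+9+4 = 52
W - F - Q - M - U - N - G: 3+6+9+12+4+7 = 41
W - F - Q - M - U - G - N: 3+6+9+12+9+7 = 46
W - F - Q - N - M - G - U: 3+6+23+14+21+9 = 76
W - F - Q - N - M - U - G: 3+6+23+14+12+9 = 67
… (712 more)
The minimum is 41.
One shortest path: W → F → Q → M → U → N → G.

41 blocks — the minimum one-way total.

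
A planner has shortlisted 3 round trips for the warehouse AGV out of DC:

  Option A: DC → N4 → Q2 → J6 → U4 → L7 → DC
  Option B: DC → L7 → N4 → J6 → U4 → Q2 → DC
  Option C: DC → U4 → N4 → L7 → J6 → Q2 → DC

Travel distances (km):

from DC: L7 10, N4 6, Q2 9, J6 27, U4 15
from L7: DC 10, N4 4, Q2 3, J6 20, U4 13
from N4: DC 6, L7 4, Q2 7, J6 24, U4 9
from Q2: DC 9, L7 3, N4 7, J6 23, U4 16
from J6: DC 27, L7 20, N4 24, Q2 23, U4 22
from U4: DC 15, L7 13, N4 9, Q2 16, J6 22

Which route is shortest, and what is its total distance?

Shortest is Option C, total 80 km.

Option A: 6 + 7 + 23 + 22 + 13 + 10 = 81
Option B: 10 + 4 + 24 + 22 + 16 + 9 = 85
Option C: 15 + 9 + 4 + 20 + 23 + 9 = 80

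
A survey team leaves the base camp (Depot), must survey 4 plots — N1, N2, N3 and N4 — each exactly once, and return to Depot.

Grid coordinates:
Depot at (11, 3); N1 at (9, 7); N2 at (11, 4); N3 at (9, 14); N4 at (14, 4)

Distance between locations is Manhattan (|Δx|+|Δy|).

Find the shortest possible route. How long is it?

With 4 stops there are 4!/2 = 12 distinct round trips (a route and its reverse cost the same).
Depot - N1 - N2 - N3 - N4 - Depot: 6+5+12+15+4 = 42
Depot - N1 - N2 - N4 - N3 - Depot: 6+5+3+15+13 = 42
Depot - N1 - N3 - N2 - N4 - Depot: 6+7+12+3+4 = 32
Depot - N1 - N3 - N4 - N2 - Depot: 6+7+15+3+1 = 32
Depot - N1 - N4 - N2 - N3 - Depot: 6+8+3+12+13 = 42
Depot - N1 - N4 - N3 - N2 - Depot: 6+8+15+12+1 = 42
Depot - N2 - N1 - N3 - N4 - Depot: 1+5+7+15+4 = 32
Depot - N2 - N1 - N4 - N3 - Depot: 1+5+8+15+13 = 42
Depot - N2 - N3 - N1 - N4 - Depot: 1+12+7+8+4 = 32
Depot - N2 - N4 - N1 - N3 - Depot: 1+3+8+7+13 = 32
Depot - N3 - N1 - N2 - N4 - Depot: 13+7+5+3+4 = 32
Depot - N3 - N2 - N1 - N4 - Depot: 13+12+5+8+4 = 42
The minimum is 32.
One optimal route: Depot → N1 → N3 → N2 → N4 → Depot (or its reverse).

Minimum total distance: 32.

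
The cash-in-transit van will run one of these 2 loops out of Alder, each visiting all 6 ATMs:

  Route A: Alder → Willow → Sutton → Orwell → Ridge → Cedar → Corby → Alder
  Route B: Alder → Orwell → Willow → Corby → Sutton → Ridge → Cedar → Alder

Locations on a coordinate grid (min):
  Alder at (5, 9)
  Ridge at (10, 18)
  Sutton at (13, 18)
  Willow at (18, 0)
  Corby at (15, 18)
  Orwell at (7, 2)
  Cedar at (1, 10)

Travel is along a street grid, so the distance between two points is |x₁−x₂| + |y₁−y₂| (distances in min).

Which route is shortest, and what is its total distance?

Shortest is Route B, total 70 min.

Route A: 22 + 23 + 22 + 19 + 17 + 22 + 19 = 144
Route B: 9 + 13 + 21 + 2 + 3 + 17 + 5 = 70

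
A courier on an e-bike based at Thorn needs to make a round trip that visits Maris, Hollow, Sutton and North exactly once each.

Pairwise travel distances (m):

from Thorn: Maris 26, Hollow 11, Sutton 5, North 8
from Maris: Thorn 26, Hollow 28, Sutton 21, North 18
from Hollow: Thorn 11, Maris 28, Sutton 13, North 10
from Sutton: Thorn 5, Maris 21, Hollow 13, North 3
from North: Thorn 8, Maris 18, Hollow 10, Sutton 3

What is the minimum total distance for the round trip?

Shortest round trip = 65 m.

Thorn-Maris-Hollow-Sutton-North-Thorn: 26+28+13+3+8 = 78
Thorn-Maris-Hollow-North-Sutton-Thorn: 26+28+10+3+5 = 72
Thorn-Maris-Sutton-Hollow-North-Thorn: 26+21+13+10+8 = 78
Thorn-Maris-Sutton-North-Hollow-Thorn: 26+21+3+10+11 = 71
Thorn-Maris-North-Hollow-Sutton-Thorn: 26+18+10+13+5 = 72
Thorn-Maris-North-Sutton-Hollow-Thorn: 26+18+3+13+11 = 71
Thorn-Hollow-Maris-Sutton-North-Thorn: 11+28+21+3+8 = 71
Thorn-Hollow-Maris-North-Sutton-Thorn: 11+28+18+3+5 = 65
Thorn-Hollow-Sutton-Maris-North-Thorn: 11+13+21+18+8 = 71
Thorn-Hollow-North-Maris-Sutton-Thorn: 11+10+18+21+5 = 65
Thorn-Sutton-Maris-Hollow-North-Thorn: 5+21+28+10+8 = 72
Thorn-Sutton-Hollow-Maris-North-Thorn: 5+13+28+18+8 = 72
The minimum is 65.
One optimal route: Thorn → Hollow → Maris → North → Sutton → Thorn (or its reverse).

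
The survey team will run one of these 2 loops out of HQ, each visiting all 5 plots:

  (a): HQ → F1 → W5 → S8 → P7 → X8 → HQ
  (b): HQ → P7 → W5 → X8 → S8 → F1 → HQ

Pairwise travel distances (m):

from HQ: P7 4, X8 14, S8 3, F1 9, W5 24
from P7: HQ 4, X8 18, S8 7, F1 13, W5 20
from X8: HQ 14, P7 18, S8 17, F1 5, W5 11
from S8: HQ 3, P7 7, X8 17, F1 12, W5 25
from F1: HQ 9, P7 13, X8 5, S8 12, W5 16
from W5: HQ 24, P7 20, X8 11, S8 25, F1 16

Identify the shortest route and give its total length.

(a): 9 + 16 + 25 + 7 + 18 + 14 = 89
(b): 4 + 20 + 11 + 17 + 12 + 9 = 73

73 m — (b) is the shortest.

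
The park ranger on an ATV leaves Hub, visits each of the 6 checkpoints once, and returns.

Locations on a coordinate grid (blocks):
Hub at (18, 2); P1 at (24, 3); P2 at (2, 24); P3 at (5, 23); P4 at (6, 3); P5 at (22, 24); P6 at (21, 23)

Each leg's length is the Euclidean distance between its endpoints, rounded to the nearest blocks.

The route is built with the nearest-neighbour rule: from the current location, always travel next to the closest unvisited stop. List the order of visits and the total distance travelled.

Hub → [P1:6 / P4:12 / P6:21 / P5:22 / P3:25 / P2:27] → P1 (6)
P1 → [P4:18 / P6:20 / P5:21 / P3:28 / P2:30] → P4 (18)
P4 → [P3:20 / P2:21 / P6:25 / P5:26] → P3 (20)
P3 → [P2:3 / P6:16 / P5:17] → P2 (3)
P2 → [P6:19 / P5:20] → P6 (19)
P6 → [P5:1] → P5 (1)
Return P5→Hub: 22.
Total = 6 + 18 + 20 + 3 + 19 + 1 + 22 = 89.

89 blocks along Hub → P1 → P4 → P3 → P2 → P6 → P5 → Hub.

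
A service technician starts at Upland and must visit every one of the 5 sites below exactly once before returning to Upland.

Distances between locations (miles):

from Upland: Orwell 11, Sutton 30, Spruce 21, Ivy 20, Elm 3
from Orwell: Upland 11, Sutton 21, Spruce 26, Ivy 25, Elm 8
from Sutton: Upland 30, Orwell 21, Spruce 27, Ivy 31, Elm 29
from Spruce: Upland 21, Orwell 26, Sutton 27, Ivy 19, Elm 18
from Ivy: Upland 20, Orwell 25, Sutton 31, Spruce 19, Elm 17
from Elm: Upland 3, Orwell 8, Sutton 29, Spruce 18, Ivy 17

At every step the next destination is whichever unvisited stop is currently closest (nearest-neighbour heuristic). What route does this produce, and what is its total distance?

98 miles along Upland → Elm → Orwell → Sutton → Spruce → Ivy → Upland.

From Upland: distances to unvisited — Elm=3, Orwell=11, Ivy=20, Spruce=21, Sutton=30. Nearest is Elm (3).
From Elm: distances to unvisited — Orwell=8, Ivy=17, Spruce=18, Sutton=29. Nearest is Orwell (8).
From Orwell: distances to unvisited — Sutton=21, Ivy=25, Spruce=26. Nearest is Sutton (21).
From Sutton: distances to unvisited — Spruce=27, Ivy=31. Nearest is Spruce (27).
From Spruce: distances to unvisited — Ivy=19. Nearest is Ivy (19).
Return Ivy→Upland: 20.
Total = 3 + 8 + 21 + 27 + 19 + 20 = 98.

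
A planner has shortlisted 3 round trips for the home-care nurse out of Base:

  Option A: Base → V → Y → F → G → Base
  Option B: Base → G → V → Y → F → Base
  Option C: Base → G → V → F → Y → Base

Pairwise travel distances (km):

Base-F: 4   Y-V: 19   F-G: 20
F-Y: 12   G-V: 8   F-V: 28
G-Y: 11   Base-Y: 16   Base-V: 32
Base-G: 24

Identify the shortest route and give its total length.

Option A: 32 + 19 + 12 + 20 + 24 = 107
Option B: 24 + 8 + 19 + 12 + 4 = 67
Option C: 24 + 8 + 28 + 12 + 16 = 88

Shortest is Option B, total 67 km.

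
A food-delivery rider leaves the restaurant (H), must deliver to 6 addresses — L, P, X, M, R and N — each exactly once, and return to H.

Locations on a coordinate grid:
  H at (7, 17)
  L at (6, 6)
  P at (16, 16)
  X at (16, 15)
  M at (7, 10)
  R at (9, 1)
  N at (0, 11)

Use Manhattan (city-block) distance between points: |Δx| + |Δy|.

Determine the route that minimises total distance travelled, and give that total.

H - L - P - X - M - R - N - H: 12+20+1+14+11+19+13 = 90
H - L - P - X - M - N - R - H: 12+20+1+14+8+19+18 = 92
H - L - P - X - R - M - N - H: 12+20+1+21+11+8+13 = 86
H - L - P - X - R - N - M - H: 12+20+1+21+19+8+7 = 88
H - L - P - X - N - M - R - H: 12+20+1+20+8+11+18 = 90
H - L - P - X - N - R - M - H: 12+20+1+20+19+11+7 = 90
H - L - P - M - X - R - N - H: 12+20+15+14+21+19+13 = 114
H - L - P - M - X - N - R - H: 12+20+15+14+20+19+18 = 118
… (352 more)
H - P - X - R - L - M - N - H: 10+1+21+8+5+8+13 = 66  ← best
The minimum is 66.
One optimal route: H → P → X → R → L → M → N → H (or its reverse).

Shortest round trip = 66.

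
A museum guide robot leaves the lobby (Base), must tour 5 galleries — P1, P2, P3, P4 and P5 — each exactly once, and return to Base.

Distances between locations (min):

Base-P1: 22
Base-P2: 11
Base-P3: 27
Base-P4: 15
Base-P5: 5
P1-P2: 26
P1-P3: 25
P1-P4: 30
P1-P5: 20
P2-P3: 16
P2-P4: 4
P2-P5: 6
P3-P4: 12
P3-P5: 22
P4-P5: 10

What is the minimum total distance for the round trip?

74 min — the shortest possible round trip.

There are 60 distinct closed tours to check (reversals are equivalent).
Base - P1 - P2 - P3 - P4 - P5 - Base: 22+26+16+12+10+5 = 91
Base - P1 - P2 - P3 - P5 - P4 - Base: 22+26+16+22+10+15 = 111
Base - P1 - P2 - P4 - P3 - P5 - Base: 22+26+4+12+22+5 = 91
Base - P1 - P2 - P4 - P5 - P3 - Base: 22+26+4+10+22+27 = 111
Base - P1 - P2 - P5 - P3 - P4 - Base: 22+26+6+22+12+15 = 103
Base - P1 - P2 - P5 - P4 - P3 - Base: 22+26+6+10+12+27 = 103
Base - P1 - P3 - P2 - P4 - P5 - Base: 22+25+16+4+10+5 = 82
Base - P1 - P3 - P2 - P5 - P4 - Base: 22+25+16+6+10+15 = 94
Base - P1 - P3 - P4 - P2 - P5 - Base: 22+25+12+4+6+5 = 74
Base - P1 - P3 - P4 - P5 - P2 - Base: 22+25+12+10+6+11 = 86
Base - P1 - P3 - P5 - P2 - P4 - Base: 22+25+22+6+4+15 = 94
Base - P1 - P3 - P5 - P4 - P2 - Base: 22+25+22+10+4+11 = 94
Base - P1 - P4 - P2 - P3 - P5 - Base: 22+30+4+16+22+5 = 99
Base - P1 - P4 - P2 - P5 - P3 - Base: 22+30+4+6+22+27 = 111
… (46 more)
The minimum is 74.
One optimal route: Base → P1 → P3 → P4 → P2 → P5 → Base (or its reverse).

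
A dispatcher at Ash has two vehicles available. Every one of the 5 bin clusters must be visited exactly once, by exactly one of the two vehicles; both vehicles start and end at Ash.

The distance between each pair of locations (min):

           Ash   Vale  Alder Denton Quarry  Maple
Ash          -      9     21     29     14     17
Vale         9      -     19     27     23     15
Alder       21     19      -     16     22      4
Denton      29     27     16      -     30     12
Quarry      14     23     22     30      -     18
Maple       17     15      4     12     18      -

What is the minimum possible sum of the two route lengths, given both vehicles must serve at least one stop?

There are 2^4 − 1 = 15 ways to divide the 5 stops into two non-empty groups. For each, the best each vehicle can do is its own shortest tour through its group:
  {Vale} + {Alder, Denton, Quarry, Maple}: 18 + 81 = 99
  {Alder} + {Vale, Denton, Quarry, Maple}: 42 + 80 = 122
  {Vale, Alder} + {Denton, Quarry, Maple}: 49 + 73 = 122
  {Denton} + {Vale, Alder, Quarry, Maple}: 58 + 64 = 122
  {Vale, Denton} + {Alder, Quarry, Maple}: 65 + 57 = 122
  {Alder, Denton} + {Vale, Quarry, Maple}: 66 + 56 = 122
  … (15 splits in total)
Best: vehicle 1 Ash → Vale → Ash = 18; vehicle 2 Ash → Alder → Denton → Maple → Quarry → Ash = 81; combined 99.

Minimum combined distance: 99 min.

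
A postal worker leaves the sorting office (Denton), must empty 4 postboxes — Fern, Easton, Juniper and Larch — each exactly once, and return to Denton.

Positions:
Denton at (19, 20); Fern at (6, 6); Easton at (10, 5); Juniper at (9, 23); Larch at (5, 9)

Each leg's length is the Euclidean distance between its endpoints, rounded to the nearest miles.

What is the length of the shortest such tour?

Minimum total distance: 49 miles.

With 4 stops there are 4!/2 = 12 distinct round trips (a route and its reverse cost the same).
Denton-Fern-Easton-Juniper-Larch-Denton: 19+4+18+15+18 = 74
Denton-Fern-Easton-Larch-Juniper-Denton: 19+4+6+15+10 = 54
Denton-Fern-Juniper-Easton-Larch-Denton: 19+17+18+6+18 = 78
Denton-Fern-Juniper-Larch-Easton-Denton: 19+17+15+6+17 = 74
Denton-Fern-Larch-Easton-Juniper-Denton: 19+3+6+18+10 = 56
Denton-Fern-Larch-Juniper-Easton-Denton: 19+3+15+18+17 = 72
Denton-Easton-Fern-Juniper-Larch-Denton: 17+4+17+15+18 = 71
Denton-Easton-Fern-Larch-Juniper-Denton: 17+4+3+15+10 = 49
Denton-Easton-Juniper-Fern-Larch-Denton: 17+18+17+3+18 = 73
Denton-Easton-Larch-Fern-Juniper-Denton: 17+6+3+17+10 = 53
Denton-Juniper-Fern-Easton-Larch-Denton: 10+17+4+6+18 = 55
Denton-Juniper-Easton-Fern-Larch-Denton: 10+18+4+3+18 = 53
The minimum is 49.
One optimal route: Denton → Easton → Fern → Larch → Juniper → Denton (or its reverse).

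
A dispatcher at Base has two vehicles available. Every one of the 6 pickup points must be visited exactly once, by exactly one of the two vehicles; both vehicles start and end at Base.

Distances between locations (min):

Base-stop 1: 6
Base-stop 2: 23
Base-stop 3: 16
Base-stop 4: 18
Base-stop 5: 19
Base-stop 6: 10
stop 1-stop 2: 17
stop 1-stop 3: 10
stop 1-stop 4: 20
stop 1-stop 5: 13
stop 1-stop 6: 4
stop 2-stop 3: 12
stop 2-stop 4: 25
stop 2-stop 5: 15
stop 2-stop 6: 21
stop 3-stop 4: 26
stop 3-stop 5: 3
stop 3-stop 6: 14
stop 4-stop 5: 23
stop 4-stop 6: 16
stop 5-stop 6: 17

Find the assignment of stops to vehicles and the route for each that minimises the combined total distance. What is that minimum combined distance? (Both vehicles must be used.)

Try each way of splitting the stops between the two vehicles (each non-empty) and, for each split, find the best tour for each vehicle:
  {stop 1} + {stop 2, stop 3, stop 4, stop 5, stop 6}: 12 + 85 = 97
  {stop 2} + {stop 1, stop 3, stop 4, stop 5, stop 6}: 46 + 68 = 114
  {stop 1, stop 2} + {stop 3, stop 4, stop 5, stop 6}: 46 + 68 = 114
  {stop 3} + {stop 1, stop 2, stop 4, stop 5, stop 6}: 32 + 85 = 117
  {stop 1, stop 3} + {stop 2, stop 4, stop 5, stop 6}: 32 + 85 = 117
  {stop 2, stop 3} + {stop 1, stop 4, stop 5, stop 6}: 51 + 68 = 119
  … (31 splits in total)
Best: vehicle 1 Base → stop 1 → Base = 12; vehicle 2 Base → stop 3 → stop 5 → stop 2 → stop 4 → stop 6 → Base = 85; combined 97.

97 min — the smallest possible combined total.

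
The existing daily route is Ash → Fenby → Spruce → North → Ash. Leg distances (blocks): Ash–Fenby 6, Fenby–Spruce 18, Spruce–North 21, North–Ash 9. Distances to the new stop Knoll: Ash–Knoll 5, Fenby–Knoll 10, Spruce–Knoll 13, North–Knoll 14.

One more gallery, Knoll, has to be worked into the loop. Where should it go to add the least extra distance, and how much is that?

Insertion cost between consecutive stops i–j is d(i,Knoll) + d(Knoll,j) − d(i,j):
  between Ash and Fenby: 5 + 10 − 6 = 9
  between Fenby and Spruce: 10 + 13 − 18 = 5
  between Spruce and North: 13 + 14 − 21 = 6
  between North and Ash: 14 + 5 − 9 = 10
Cheapest insertion is between Fenby and Spruce, adding 5.
New total = 54 + 5 = 59.

+5 blocks — insert Knoll between Fenby and Spruce.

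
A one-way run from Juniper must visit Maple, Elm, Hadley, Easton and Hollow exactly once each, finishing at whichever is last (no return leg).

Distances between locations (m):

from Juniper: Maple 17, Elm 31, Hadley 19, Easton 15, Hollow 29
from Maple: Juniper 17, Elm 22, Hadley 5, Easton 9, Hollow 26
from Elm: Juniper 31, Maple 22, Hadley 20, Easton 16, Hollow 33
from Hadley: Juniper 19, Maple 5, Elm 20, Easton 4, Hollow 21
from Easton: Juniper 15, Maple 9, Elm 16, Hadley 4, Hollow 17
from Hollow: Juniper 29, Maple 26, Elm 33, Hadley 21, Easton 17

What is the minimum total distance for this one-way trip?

There are 5! = 120 possible orderings.
Juniper → Maple → Elm → Hadley → Easton → Hollow: 17+22+20+4+17 = 80
Juniper → Maple → Elm → Hadley → Hollow → Easton: 17+22+20+21+17 = 97
Juniper → Maple → Elm → Easton → Hadley → Hollow: 17+22+16+4+21 = 80
Juniper → Maple → Elm → Easton → Hollow → Hadley: 17+22+16+17+21 = 93
Juniper → Maple → Elm → Hollow → Hadley → Easton: 17+22+33+21+4 = 97
Juniper → Maple → Elm → Hollow → Easton → Hadley: 17+22+33+17+4 = 93
Juniper → Maple → Hadley → Elm → Easton → Hollow: 17+5+20+16+17 = 75
Juniper → Maple → Hadley → Elm → Hollow → Easton: 17+5+20+33+17 = 92
Juniper → Maple → Hadley → Easton → Elm → Hollow: 17+5+4+16+33 = 75
Juniper → Maple → Hadley → Easton → Hollow → Elm: 17+5+4+17+33 = 76
Juniper → Maple → Hadley → Hollow → Elm → Easton: 17+5+21+33+16 = 92
Juniper → Maple → Hadley → Hollow → Easton → Elm: 17+5+21+17+16 = 76
Juniper → Maple → Easton → Elm → Hadley → Hollow: 17+9+16+20+21 = 83
Juniper → Maple → Easton → Elm → Hollow → Hadley: 17+9+16+33+21 = 96
… (106 more)
The minimum is 75.
One shortest path: Juniper → Maple → Hadley → Elm → Easton → Hollow.

Shortest open route: 75 m.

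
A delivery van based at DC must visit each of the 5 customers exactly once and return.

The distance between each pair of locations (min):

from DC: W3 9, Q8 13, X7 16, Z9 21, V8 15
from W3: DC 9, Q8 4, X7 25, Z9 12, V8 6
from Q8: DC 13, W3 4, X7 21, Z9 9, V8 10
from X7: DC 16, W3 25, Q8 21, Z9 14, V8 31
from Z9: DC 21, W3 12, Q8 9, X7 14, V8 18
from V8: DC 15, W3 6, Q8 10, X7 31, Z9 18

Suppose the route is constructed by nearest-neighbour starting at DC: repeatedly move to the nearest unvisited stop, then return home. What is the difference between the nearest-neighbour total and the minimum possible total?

From DC: W3=9, Q8=13, V8=15, X7=16, Z9=21 → choose W3 (9).
From W3: Q8=4, V8=6, Z9=12, X7=25 → choose Q8 (4).
From Q8: Z9=9, V8=10, X7=21 → choose Z9 (9).
From Z9: X7=14, V8=18 → choose X7 (14).
From X7: V8=31 → choose V8 (31).
NN route DC → W3 → Q8 → Z9 → X7 → V8 → DC costs 82.
Optimal: DC → W3 → V8 → Q8 → Z9 → X7 → DC costs 64 (by enumerating all 60 distinct tours).
Excess = 82 − 64 = 18.

18 min longer than the optimal tour.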